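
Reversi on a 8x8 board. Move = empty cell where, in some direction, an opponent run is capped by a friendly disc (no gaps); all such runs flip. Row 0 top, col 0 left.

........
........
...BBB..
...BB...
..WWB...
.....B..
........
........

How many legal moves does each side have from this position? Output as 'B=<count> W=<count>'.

Answer: B=4 W=4

Derivation:
-- B to move --
(3,1): no bracket -> illegal
(3,2): no bracket -> illegal
(4,1): flips 2 -> legal
(5,1): flips 1 -> legal
(5,2): flips 1 -> legal
(5,3): flips 1 -> legal
(5,4): no bracket -> illegal
B mobility = 4
-- W to move --
(1,2): no bracket -> illegal
(1,3): flips 2 -> legal
(1,4): no bracket -> illegal
(1,5): flips 2 -> legal
(1,6): flips 2 -> legal
(2,2): no bracket -> illegal
(2,6): no bracket -> illegal
(3,2): no bracket -> illegal
(3,5): no bracket -> illegal
(3,6): no bracket -> illegal
(4,5): flips 1 -> legal
(4,6): no bracket -> illegal
(5,3): no bracket -> illegal
(5,4): no bracket -> illegal
(5,6): no bracket -> illegal
(6,4): no bracket -> illegal
(6,5): no bracket -> illegal
(6,6): no bracket -> illegal
W mobility = 4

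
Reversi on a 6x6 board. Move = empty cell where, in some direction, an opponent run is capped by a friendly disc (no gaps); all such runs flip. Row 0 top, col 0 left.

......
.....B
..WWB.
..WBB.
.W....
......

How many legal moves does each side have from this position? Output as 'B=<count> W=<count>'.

Answer: B=5 W=5

Derivation:
-- B to move --
(1,1): flips 1 -> legal
(1,2): flips 1 -> legal
(1,3): flips 1 -> legal
(1,4): no bracket -> illegal
(2,1): flips 2 -> legal
(3,0): no bracket -> illegal
(3,1): flips 1 -> legal
(4,0): no bracket -> illegal
(4,2): no bracket -> illegal
(4,3): no bracket -> illegal
(5,0): no bracket -> illegal
(5,1): no bracket -> illegal
(5,2): no bracket -> illegal
B mobility = 5
-- W to move --
(0,4): no bracket -> illegal
(0,5): no bracket -> illegal
(1,3): no bracket -> illegal
(1,4): no bracket -> illegal
(2,5): flips 1 -> legal
(3,5): flips 2 -> legal
(4,2): no bracket -> illegal
(4,3): flips 1 -> legal
(4,4): flips 1 -> legal
(4,5): flips 1 -> legal
W mobility = 5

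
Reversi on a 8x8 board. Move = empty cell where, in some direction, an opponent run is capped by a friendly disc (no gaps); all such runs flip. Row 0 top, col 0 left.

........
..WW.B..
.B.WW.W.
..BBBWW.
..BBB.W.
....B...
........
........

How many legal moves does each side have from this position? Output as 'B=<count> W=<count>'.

-- B to move --
(0,1): flips 2 -> legal
(0,2): no bracket -> illegal
(0,3): flips 3 -> legal
(0,4): no bracket -> illegal
(1,1): no bracket -> illegal
(1,4): flips 2 -> legal
(1,6): no bracket -> illegal
(1,7): flips 2 -> legal
(2,2): no bracket -> illegal
(2,5): no bracket -> illegal
(2,7): no bracket -> illegal
(3,7): flips 3 -> legal
(4,5): no bracket -> illegal
(4,7): no bracket -> illegal
(5,5): no bracket -> illegal
(5,6): no bracket -> illegal
(5,7): no bracket -> illegal
B mobility = 5
-- W to move --
(0,4): flips 1 -> legal
(0,5): no bracket -> illegal
(0,6): flips 1 -> legal
(1,0): no bracket -> illegal
(1,1): no bracket -> illegal
(1,4): no bracket -> illegal
(1,6): no bracket -> illegal
(2,0): no bracket -> illegal
(2,2): no bracket -> illegal
(2,5): no bracket -> illegal
(3,0): flips 1 -> legal
(3,1): flips 3 -> legal
(4,1): flips 1 -> legal
(4,5): flips 1 -> legal
(5,1): flips 2 -> legal
(5,2): no bracket -> illegal
(5,3): flips 3 -> legal
(5,5): no bracket -> illegal
(6,3): no bracket -> illegal
(6,4): flips 3 -> legal
(6,5): no bracket -> illegal
W mobility = 9

Answer: B=5 W=9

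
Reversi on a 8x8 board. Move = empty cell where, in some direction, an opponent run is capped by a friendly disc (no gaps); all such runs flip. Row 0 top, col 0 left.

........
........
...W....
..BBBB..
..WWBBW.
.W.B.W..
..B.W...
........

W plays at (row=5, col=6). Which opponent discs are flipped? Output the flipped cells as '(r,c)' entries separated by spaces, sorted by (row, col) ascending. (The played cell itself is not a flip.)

Answer: (3,4) (4,5)

Derivation:
Dir NW: opp run (4,5) (3,4) capped by W -> flip
Dir N: first cell 'W' (not opp) -> no flip
Dir NE: first cell '.' (not opp) -> no flip
Dir W: first cell 'W' (not opp) -> no flip
Dir E: first cell '.' (not opp) -> no flip
Dir SW: first cell '.' (not opp) -> no flip
Dir S: first cell '.' (not opp) -> no flip
Dir SE: first cell '.' (not opp) -> no flip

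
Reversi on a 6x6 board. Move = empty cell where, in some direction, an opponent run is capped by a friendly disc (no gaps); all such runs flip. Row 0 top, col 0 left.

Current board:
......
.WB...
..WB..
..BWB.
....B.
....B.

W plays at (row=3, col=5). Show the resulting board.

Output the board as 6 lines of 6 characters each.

Answer: ......
.WB...
..WB..
..BWWW
....B.
....B.

Derivation:
Place W at (3,5); scan 8 dirs for brackets.
Dir NW: first cell '.' (not opp) -> no flip
Dir N: first cell '.' (not opp) -> no flip
Dir NE: edge -> no flip
Dir W: opp run (3,4) capped by W -> flip
Dir E: edge -> no flip
Dir SW: opp run (4,4), next='.' -> no flip
Dir S: first cell '.' (not opp) -> no flip
Dir SE: edge -> no flip
All flips: (3,4)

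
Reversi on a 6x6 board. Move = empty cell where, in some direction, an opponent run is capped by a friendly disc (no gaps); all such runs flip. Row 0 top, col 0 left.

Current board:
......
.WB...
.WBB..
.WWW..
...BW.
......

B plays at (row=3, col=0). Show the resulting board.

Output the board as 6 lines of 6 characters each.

Place B at (3,0); scan 8 dirs for brackets.
Dir NW: edge -> no flip
Dir N: first cell '.' (not opp) -> no flip
Dir NE: opp run (2,1) capped by B -> flip
Dir W: edge -> no flip
Dir E: opp run (3,1) (3,2) (3,3), next='.' -> no flip
Dir SW: edge -> no flip
Dir S: first cell '.' (not opp) -> no flip
Dir SE: first cell '.' (not opp) -> no flip
All flips: (2,1)

Answer: ......
.WB...
.BBB..
BWWW..
...BW.
......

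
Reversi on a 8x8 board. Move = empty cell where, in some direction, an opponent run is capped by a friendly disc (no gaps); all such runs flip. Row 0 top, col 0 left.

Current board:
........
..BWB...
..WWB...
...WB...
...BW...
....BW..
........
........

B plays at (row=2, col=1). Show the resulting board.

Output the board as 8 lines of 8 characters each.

Place B at (2,1); scan 8 dirs for brackets.
Dir NW: first cell '.' (not opp) -> no flip
Dir N: first cell '.' (not opp) -> no flip
Dir NE: first cell 'B' (not opp) -> no flip
Dir W: first cell '.' (not opp) -> no flip
Dir E: opp run (2,2) (2,3) capped by B -> flip
Dir SW: first cell '.' (not opp) -> no flip
Dir S: first cell '.' (not opp) -> no flip
Dir SE: first cell '.' (not opp) -> no flip
All flips: (2,2) (2,3)

Answer: ........
..BWB...
.BBBB...
...WB...
...BW...
....BW..
........
........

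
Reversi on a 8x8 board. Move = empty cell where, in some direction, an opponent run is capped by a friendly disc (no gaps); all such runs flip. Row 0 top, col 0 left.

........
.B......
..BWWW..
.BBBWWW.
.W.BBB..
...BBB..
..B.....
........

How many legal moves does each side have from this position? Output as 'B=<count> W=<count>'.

Answer: B=10 W=9

Derivation:
-- B to move --
(1,2): flips 2 -> legal
(1,3): flips 1 -> legal
(1,4): flips 3 -> legal
(1,5): flips 3 -> legal
(1,6): flips 2 -> legal
(2,6): flips 4 -> legal
(2,7): flips 1 -> legal
(3,0): no bracket -> illegal
(3,7): flips 3 -> legal
(4,0): no bracket -> illegal
(4,2): no bracket -> illegal
(4,6): no bracket -> illegal
(4,7): no bracket -> illegal
(5,0): flips 1 -> legal
(5,1): flips 1 -> legal
(5,2): no bracket -> illegal
B mobility = 10
-- W to move --
(0,0): no bracket -> illegal
(0,1): no bracket -> illegal
(0,2): no bracket -> illegal
(1,0): no bracket -> illegal
(1,2): no bracket -> illegal
(1,3): no bracket -> illegal
(2,0): no bracket -> illegal
(2,1): flips 2 -> legal
(3,0): flips 3 -> legal
(4,0): no bracket -> illegal
(4,2): flips 1 -> legal
(4,6): no bracket -> illegal
(5,1): no bracket -> illegal
(5,2): flips 1 -> legal
(5,6): flips 1 -> legal
(6,1): no bracket -> illegal
(6,3): flips 5 -> legal
(6,4): flips 2 -> legal
(6,5): flips 2 -> legal
(6,6): no bracket -> illegal
(7,1): flips 3 -> legal
(7,2): no bracket -> illegal
(7,3): no bracket -> illegal
W mobility = 9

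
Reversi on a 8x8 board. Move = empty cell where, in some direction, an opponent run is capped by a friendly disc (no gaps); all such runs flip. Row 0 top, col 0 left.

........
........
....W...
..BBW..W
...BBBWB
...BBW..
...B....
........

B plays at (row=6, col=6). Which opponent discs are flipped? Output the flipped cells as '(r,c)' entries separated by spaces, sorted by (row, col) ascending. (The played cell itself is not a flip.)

Answer: (5,5)

Derivation:
Dir NW: opp run (5,5) capped by B -> flip
Dir N: first cell '.' (not opp) -> no flip
Dir NE: first cell '.' (not opp) -> no flip
Dir W: first cell '.' (not opp) -> no flip
Dir E: first cell '.' (not opp) -> no flip
Dir SW: first cell '.' (not opp) -> no flip
Dir S: first cell '.' (not opp) -> no flip
Dir SE: first cell '.' (not opp) -> no flip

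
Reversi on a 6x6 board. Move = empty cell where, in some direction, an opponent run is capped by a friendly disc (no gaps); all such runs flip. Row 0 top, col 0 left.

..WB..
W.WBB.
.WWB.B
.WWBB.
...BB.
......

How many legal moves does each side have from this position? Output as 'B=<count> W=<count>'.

Answer: B=6 W=8

Derivation:
-- B to move --
(0,0): no bracket -> illegal
(0,1): flips 2 -> legal
(1,1): flips 2 -> legal
(2,0): flips 2 -> legal
(3,0): flips 4 -> legal
(4,0): flips 2 -> legal
(4,1): flips 1 -> legal
(4,2): no bracket -> illegal
B mobility = 6
-- W to move --
(0,4): flips 2 -> legal
(0,5): flips 2 -> legal
(1,5): flips 2 -> legal
(2,4): flips 2 -> legal
(3,5): flips 2 -> legal
(4,2): no bracket -> illegal
(4,5): flips 2 -> legal
(5,2): no bracket -> illegal
(5,3): no bracket -> illegal
(5,4): flips 1 -> legal
(5,5): flips 2 -> legal
W mobility = 8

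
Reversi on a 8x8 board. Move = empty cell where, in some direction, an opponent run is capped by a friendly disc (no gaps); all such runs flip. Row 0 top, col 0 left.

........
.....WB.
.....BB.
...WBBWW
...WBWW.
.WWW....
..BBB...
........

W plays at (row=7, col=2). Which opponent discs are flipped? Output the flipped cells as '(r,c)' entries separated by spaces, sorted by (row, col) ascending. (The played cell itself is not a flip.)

Dir NW: first cell '.' (not opp) -> no flip
Dir N: opp run (6,2) capped by W -> flip
Dir NE: opp run (6,3), next='.' -> no flip
Dir W: first cell '.' (not opp) -> no flip
Dir E: first cell '.' (not opp) -> no flip
Dir SW: edge -> no flip
Dir S: edge -> no flip
Dir SE: edge -> no flip

Answer: (6,2)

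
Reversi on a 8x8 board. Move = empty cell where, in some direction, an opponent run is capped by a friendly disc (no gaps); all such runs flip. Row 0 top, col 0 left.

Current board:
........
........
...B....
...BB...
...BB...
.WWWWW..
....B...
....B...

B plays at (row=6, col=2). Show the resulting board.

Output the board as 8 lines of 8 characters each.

Place B at (6,2); scan 8 dirs for brackets.
Dir NW: opp run (5,1), next='.' -> no flip
Dir N: opp run (5,2), next='.' -> no flip
Dir NE: opp run (5,3) capped by B -> flip
Dir W: first cell '.' (not opp) -> no flip
Dir E: first cell '.' (not opp) -> no flip
Dir SW: first cell '.' (not opp) -> no flip
Dir S: first cell '.' (not opp) -> no flip
Dir SE: first cell '.' (not opp) -> no flip
All flips: (5,3)

Answer: ........
........
...B....
...BB...
...BB...
.WWBWW..
..B.B...
....B...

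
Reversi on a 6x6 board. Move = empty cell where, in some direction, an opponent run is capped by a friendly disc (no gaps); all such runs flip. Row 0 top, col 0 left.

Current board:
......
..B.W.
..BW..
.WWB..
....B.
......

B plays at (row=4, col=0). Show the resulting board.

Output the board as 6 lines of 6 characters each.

Place B at (4,0); scan 8 dirs for brackets.
Dir NW: edge -> no flip
Dir N: first cell '.' (not opp) -> no flip
Dir NE: opp run (3,1) capped by B -> flip
Dir W: edge -> no flip
Dir E: first cell '.' (not opp) -> no flip
Dir SW: edge -> no flip
Dir S: first cell '.' (not opp) -> no flip
Dir SE: first cell '.' (not opp) -> no flip
All flips: (3,1)

Answer: ......
..B.W.
..BW..
.BWB..
B...B.
......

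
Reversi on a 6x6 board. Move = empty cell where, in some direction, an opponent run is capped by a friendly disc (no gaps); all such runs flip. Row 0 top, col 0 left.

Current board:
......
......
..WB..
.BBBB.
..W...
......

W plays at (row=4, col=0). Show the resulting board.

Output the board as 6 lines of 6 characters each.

Place W at (4,0); scan 8 dirs for brackets.
Dir NW: edge -> no flip
Dir N: first cell '.' (not opp) -> no flip
Dir NE: opp run (3,1) capped by W -> flip
Dir W: edge -> no flip
Dir E: first cell '.' (not opp) -> no flip
Dir SW: edge -> no flip
Dir S: first cell '.' (not opp) -> no flip
Dir SE: first cell '.' (not opp) -> no flip
All flips: (3,1)

Answer: ......
......
..WB..
.WBBB.
W.W...
......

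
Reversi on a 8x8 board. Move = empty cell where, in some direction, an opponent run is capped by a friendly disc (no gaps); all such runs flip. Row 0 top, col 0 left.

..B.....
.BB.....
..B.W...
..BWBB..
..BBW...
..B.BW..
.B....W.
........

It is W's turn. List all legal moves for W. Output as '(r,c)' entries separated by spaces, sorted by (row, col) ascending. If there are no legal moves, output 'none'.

(0,0): flips 2 -> legal
(0,1): no bracket -> illegal
(0,3): no bracket -> illegal
(1,0): no bracket -> illegal
(1,3): no bracket -> illegal
(2,0): no bracket -> illegal
(2,1): no bracket -> illegal
(2,3): no bracket -> illegal
(2,5): no bracket -> illegal
(2,6): flips 1 -> legal
(3,1): flips 1 -> legal
(3,6): flips 2 -> legal
(4,1): flips 2 -> legal
(4,5): no bracket -> illegal
(4,6): flips 1 -> legal
(5,0): no bracket -> illegal
(5,1): flips 1 -> legal
(5,3): flips 2 -> legal
(6,0): no bracket -> illegal
(6,2): no bracket -> illegal
(6,3): no bracket -> illegal
(6,4): flips 1 -> legal
(6,5): no bracket -> illegal
(7,0): no bracket -> illegal
(7,1): no bracket -> illegal
(7,2): no bracket -> illegal

Answer: (0,0) (2,6) (3,1) (3,6) (4,1) (4,6) (5,1) (5,3) (6,4)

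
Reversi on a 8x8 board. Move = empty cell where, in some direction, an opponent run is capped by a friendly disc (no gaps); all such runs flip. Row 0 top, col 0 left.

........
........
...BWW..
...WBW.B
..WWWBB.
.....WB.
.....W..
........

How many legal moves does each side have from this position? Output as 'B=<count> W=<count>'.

-- B to move --
(1,3): flips 2 -> legal
(1,4): flips 1 -> legal
(1,5): flips 2 -> legal
(1,6): flips 1 -> legal
(2,2): no bracket -> illegal
(2,6): flips 2 -> legal
(3,1): no bracket -> illegal
(3,2): flips 1 -> legal
(3,6): flips 1 -> legal
(4,1): flips 3 -> legal
(5,1): no bracket -> illegal
(5,2): flips 1 -> legal
(5,3): flips 2 -> legal
(5,4): flips 2 -> legal
(6,4): flips 1 -> legal
(6,6): no bracket -> illegal
(7,4): flips 1 -> legal
(7,5): flips 2 -> legal
(7,6): no bracket -> illegal
B mobility = 14
-- W to move --
(1,2): no bracket -> illegal
(1,3): flips 1 -> legal
(1,4): no bracket -> illegal
(2,2): flips 1 -> legal
(2,6): no bracket -> illegal
(2,7): no bracket -> illegal
(3,2): no bracket -> illegal
(3,6): no bracket -> illegal
(4,7): flips 3 -> legal
(5,4): no bracket -> illegal
(5,7): flips 2 -> legal
(6,6): no bracket -> illegal
(6,7): no bracket -> illegal
W mobility = 4

Answer: B=14 W=4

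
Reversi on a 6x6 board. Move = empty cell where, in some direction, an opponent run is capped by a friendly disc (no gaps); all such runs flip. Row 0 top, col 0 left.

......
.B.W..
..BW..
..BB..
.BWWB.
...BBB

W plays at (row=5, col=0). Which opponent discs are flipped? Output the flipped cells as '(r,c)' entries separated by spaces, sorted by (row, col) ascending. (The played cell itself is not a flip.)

Dir NW: edge -> no flip
Dir N: first cell '.' (not opp) -> no flip
Dir NE: opp run (4,1) (3,2) capped by W -> flip
Dir W: edge -> no flip
Dir E: first cell '.' (not opp) -> no flip
Dir SW: edge -> no flip
Dir S: edge -> no flip
Dir SE: edge -> no flip

Answer: (3,2) (4,1)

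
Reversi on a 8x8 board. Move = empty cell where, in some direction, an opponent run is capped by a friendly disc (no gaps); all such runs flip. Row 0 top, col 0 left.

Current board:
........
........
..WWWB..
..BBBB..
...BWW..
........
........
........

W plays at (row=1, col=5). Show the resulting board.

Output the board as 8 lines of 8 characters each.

Place W at (1,5); scan 8 dirs for brackets.
Dir NW: first cell '.' (not opp) -> no flip
Dir N: first cell '.' (not opp) -> no flip
Dir NE: first cell '.' (not opp) -> no flip
Dir W: first cell '.' (not opp) -> no flip
Dir E: first cell '.' (not opp) -> no flip
Dir SW: first cell 'W' (not opp) -> no flip
Dir S: opp run (2,5) (3,5) capped by W -> flip
Dir SE: first cell '.' (not opp) -> no flip
All flips: (2,5) (3,5)

Answer: ........
.....W..
..WWWW..
..BBBW..
...BWW..
........
........
........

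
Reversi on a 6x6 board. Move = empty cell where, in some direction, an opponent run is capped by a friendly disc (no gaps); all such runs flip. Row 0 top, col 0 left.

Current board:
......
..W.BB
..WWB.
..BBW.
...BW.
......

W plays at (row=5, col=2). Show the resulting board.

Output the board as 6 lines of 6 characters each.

Answer: ......
..W.BB
..WWB.
..BBW.
...WW.
..W...

Derivation:
Place W at (5,2); scan 8 dirs for brackets.
Dir NW: first cell '.' (not opp) -> no flip
Dir N: first cell '.' (not opp) -> no flip
Dir NE: opp run (4,3) capped by W -> flip
Dir W: first cell '.' (not opp) -> no flip
Dir E: first cell '.' (not opp) -> no flip
Dir SW: edge -> no flip
Dir S: edge -> no flip
Dir SE: edge -> no flip
All flips: (4,3)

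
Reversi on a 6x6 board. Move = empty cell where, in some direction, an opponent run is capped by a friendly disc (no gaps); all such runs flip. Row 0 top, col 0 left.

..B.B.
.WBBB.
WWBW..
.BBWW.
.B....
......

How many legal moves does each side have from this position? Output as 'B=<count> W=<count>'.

Answer: B=9 W=9

Derivation:
-- B to move --
(0,0): flips 1 -> legal
(0,1): flips 2 -> legal
(1,0): flips 2 -> legal
(2,4): flips 1 -> legal
(2,5): no bracket -> illegal
(3,0): flips 1 -> legal
(3,5): flips 2 -> legal
(4,2): no bracket -> illegal
(4,3): flips 2 -> legal
(4,4): flips 1 -> legal
(4,5): flips 2 -> legal
B mobility = 9
-- W to move --
(0,1): flips 1 -> legal
(0,3): flips 2 -> legal
(0,5): flips 1 -> legal
(1,5): flips 3 -> legal
(2,4): no bracket -> illegal
(2,5): no bracket -> illegal
(3,0): flips 2 -> legal
(4,0): no bracket -> illegal
(4,2): flips 1 -> legal
(4,3): flips 1 -> legal
(5,0): flips 2 -> legal
(5,1): flips 2 -> legal
(5,2): no bracket -> illegal
W mobility = 9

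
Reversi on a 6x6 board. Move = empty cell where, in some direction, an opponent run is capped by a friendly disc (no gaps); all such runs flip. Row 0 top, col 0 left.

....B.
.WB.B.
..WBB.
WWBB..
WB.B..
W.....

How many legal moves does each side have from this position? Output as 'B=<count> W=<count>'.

Answer: B=3 W=9

Derivation:
-- B to move --
(0,0): flips 2 -> legal
(0,1): no bracket -> illegal
(0,2): no bracket -> illegal
(1,0): flips 1 -> legal
(1,3): no bracket -> illegal
(2,0): no bracket -> illegal
(2,1): flips 2 -> legal
(4,2): no bracket -> illegal
(5,1): no bracket -> illegal
B mobility = 3
-- W to move --
(0,1): no bracket -> illegal
(0,2): flips 1 -> legal
(0,3): no bracket -> illegal
(0,5): flips 4 -> legal
(1,3): flips 1 -> legal
(1,5): no bracket -> illegal
(2,1): no bracket -> illegal
(2,5): flips 2 -> legal
(3,4): flips 2 -> legal
(3,5): no bracket -> illegal
(4,2): flips 2 -> legal
(4,4): flips 1 -> legal
(5,1): flips 1 -> legal
(5,2): flips 1 -> legal
(5,3): no bracket -> illegal
(5,4): no bracket -> illegal
W mobility = 9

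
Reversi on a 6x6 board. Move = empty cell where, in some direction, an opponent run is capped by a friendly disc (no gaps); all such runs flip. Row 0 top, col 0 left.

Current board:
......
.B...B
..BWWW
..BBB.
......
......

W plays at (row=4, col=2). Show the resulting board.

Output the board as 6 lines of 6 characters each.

Answer: ......
.B...B
..BWWW
..BWB.
..W...
......

Derivation:
Place W at (4,2); scan 8 dirs for brackets.
Dir NW: first cell '.' (not opp) -> no flip
Dir N: opp run (3,2) (2,2), next='.' -> no flip
Dir NE: opp run (3,3) capped by W -> flip
Dir W: first cell '.' (not opp) -> no flip
Dir E: first cell '.' (not opp) -> no flip
Dir SW: first cell '.' (not opp) -> no flip
Dir S: first cell '.' (not opp) -> no flip
Dir SE: first cell '.' (not opp) -> no flip
All flips: (3,3)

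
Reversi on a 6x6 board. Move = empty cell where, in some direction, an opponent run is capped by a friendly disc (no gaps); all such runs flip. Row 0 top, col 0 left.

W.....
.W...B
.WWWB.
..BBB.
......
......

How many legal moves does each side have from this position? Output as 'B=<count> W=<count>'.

Answer: B=5 W=6

Derivation:
-- B to move --
(0,1): no bracket -> illegal
(0,2): no bracket -> illegal
(1,0): flips 1 -> legal
(1,2): flips 2 -> legal
(1,3): flips 1 -> legal
(1,4): flips 1 -> legal
(2,0): flips 3 -> legal
(3,0): no bracket -> illegal
(3,1): no bracket -> illegal
B mobility = 5
-- W to move --
(0,4): no bracket -> illegal
(0,5): no bracket -> illegal
(1,3): no bracket -> illegal
(1,4): no bracket -> illegal
(2,5): flips 1 -> legal
(3,1): no bracket -> illegal
(3,5): no bracket -> illegal
(4,1): flips 1 -> legal
(4,2): flips 1 -> legal
(4,3): flips 2 -> legal
(4,4): flips 1 -> legal
(4,5): flips 1 -> legal
W mobility = 6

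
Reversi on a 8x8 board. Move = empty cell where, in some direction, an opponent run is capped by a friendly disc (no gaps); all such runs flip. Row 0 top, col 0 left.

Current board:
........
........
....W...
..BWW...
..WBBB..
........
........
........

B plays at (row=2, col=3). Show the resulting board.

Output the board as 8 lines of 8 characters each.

Place B at (2,3); scan 8 dirs for brackets.
Dir NW: first cell '.' (not opp) -> no flip
Dir N: first cell '.' (not opp) -> no flip
Dir NE: first cell '.' (not opp) -> no flip
Dir W: first cell '.' (not opp) -> no flip
Dir E: opp run (2,4), next='.' -> no flip
Dir SW: first cell 'B' (not opp) -> no flip
Dir S: opp run (3,3) capped by B -> flip
Dir SE: opp run (3,4) capped by B -> flip
All flips: (3,3) (3,4)

Answer: ........
........
...BW...
..BBB...
..WBBB..
........
........
........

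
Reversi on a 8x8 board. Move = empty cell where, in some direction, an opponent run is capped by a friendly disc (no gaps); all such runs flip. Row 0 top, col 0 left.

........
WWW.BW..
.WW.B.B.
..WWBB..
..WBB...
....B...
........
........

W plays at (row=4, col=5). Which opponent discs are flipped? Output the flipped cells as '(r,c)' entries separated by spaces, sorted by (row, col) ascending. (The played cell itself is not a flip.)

Answer: (4,3) (4,4)

Derivation:
Dir NW: opp run (3,4), next='.' -> no flip
Dir N: opp run (3,5), next='.' -> no flip
Dir NE: first cell '.' (not opp) -> no flip
Dir W: opp run (4,4) (4,3) capped by W -> flip
Dir E: first cell '.' (not opp) -> no flip
Dir SW: opp run (5,4), next='.' -> no flip
Dir S: first cell '.' (not opp) -> no flip
Dir SE: first cell '.' (not opp) -> no flip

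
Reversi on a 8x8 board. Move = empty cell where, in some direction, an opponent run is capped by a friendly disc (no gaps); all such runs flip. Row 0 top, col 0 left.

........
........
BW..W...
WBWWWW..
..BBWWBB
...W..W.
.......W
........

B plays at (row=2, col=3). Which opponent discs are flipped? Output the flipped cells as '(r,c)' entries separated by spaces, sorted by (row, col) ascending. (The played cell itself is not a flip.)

Dir NW: first cell '.' (not opp) -> no flip
Dir N: first cell '.' (not opp) -> no flip
Dir NE: first cell '.' (not opp) -> no flip
Dir W: first cell '.' (not opp) -> no flip
Dir E: opp run (2,4), next='.' -> no flip
Dir SW: opp run (3,2), next='.' -> no flip
Dir S: opp run (3,3) capped by B -> flip
Dir SE: opp run (3,4) (4,5) (5,6) (6,7), next=edge -> no flip

Answer: (3,3)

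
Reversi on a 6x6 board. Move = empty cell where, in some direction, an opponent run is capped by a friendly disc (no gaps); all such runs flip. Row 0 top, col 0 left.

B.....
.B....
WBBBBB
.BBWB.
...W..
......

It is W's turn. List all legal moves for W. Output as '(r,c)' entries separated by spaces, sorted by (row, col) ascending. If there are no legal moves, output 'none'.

(0,1): no bracket -> illegal
(0,2): flips 1 -> legal
(1,0): flips 2 -> legal
(1,2): no bracket -> illegal
(1,3): flips 1 -> legal
(1,4): no bracket -> illegal
(1,5): flips 1 -> legal
(3,0): flips 2 -> legal
(3,5): flips 1 -> legal
(4,0): no bracket -> illegal
(4,1): no bracket -> illegal
(4,2): flips 1 -> legal
(4,4): no bracket -> illegal
(4,5): no bracket -> illegal

Answer: (0,2) (1,0) (1,3) (1,5) (3,0) (3,5) (4,2)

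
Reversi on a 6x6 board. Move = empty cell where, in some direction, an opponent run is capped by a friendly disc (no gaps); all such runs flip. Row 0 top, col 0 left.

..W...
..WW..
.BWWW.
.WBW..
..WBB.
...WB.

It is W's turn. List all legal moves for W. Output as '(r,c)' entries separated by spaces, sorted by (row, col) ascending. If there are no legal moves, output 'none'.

Answer: (1,1) (2,0) (3,0) (3,5) (4,1) (4,5) (5,5)

Derivation:
(1,0): no bracket -> illegal
(1,1): flips 1 -> legal
(2,0): flips 1 -> legal
(3,0): flips 1 -> legal
(3,4): no bracket -> illegal
(3,5): flips 1 -> legal
(4,1): flips 1 -> legal
(4,5): flips 2 -> legal
(5,2): no bracket -> illegal
(5,5): flips 2 -> legal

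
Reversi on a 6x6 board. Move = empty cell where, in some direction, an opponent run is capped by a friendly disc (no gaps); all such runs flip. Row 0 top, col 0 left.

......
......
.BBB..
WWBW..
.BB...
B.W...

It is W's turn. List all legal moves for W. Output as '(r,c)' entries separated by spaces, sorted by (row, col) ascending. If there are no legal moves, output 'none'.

Answer: (1,1) (1,2) (1,3) (5,1) (5,3)

Derivation:
(1,0): no bracket -> illegal
(1,1): flips 2 -> legal
(1,2): flips 4 -> legal
(1,3): flips 2 -> legal
(1,4): no bracket -> illegal
(2,0): no bracket -> illegal
(2,4): no bracket -> illegal
(3,4): no bracket -> illegal
(4,0): no bracket -> illegal
(4,3): no bracket -> illegal
(5,1): flips 2 -> legal
(5,3): flips 1 -> legal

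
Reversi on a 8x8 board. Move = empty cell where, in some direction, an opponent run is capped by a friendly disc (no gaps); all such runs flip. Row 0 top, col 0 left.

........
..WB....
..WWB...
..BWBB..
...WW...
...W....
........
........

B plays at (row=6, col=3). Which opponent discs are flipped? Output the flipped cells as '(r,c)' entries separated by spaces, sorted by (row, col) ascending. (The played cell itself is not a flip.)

Dir NW: first cell '.' (not opp) -> no flip
Dir N: opp run (5,3) (4,3) (3,3) (2,3) capped by B -> flip
Dir NE: first cell '.' (not opp) -> no flip
Dir W: first cell '.' (not opp) -> no flip
Dir E: first cell '.' (not opp) -> no flip
Dir SW: first cell '.' (not opp) -> no flip
Dir S: first cell '.' (not opp) -> no flip
Dir SE: first cell '.' (not opp) -> no flip

Answer: (2,3) (3,3) (4,3) (5,3)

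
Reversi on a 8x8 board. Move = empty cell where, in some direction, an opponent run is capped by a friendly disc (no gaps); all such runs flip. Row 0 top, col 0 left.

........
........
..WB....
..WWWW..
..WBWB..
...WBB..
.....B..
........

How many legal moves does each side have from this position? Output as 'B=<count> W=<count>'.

Answer: B=7 W=11

Derivation:
-- B to move --
(1,1): flips 3 -> legal
(1,2): no bracket -> illegal
(1,3): no bracket -> illegal
(2,1): flips 2 -> legal
(2,4): flips 2 -> legal
(2,5): flips 2 -> legal
(2,6): no bracket -> illegal
(3,1): no bracket -> illegal
(3,6): no bracket -> illegal
(4,1): flips 2 -> legal
(4,6): no bracket -> illegal
(5,1): no bracket -> illegal
(5,2): flips 1 -> legal
(6,2): no bracket -> illegal
(6,3): flips 1 -> legal
(6,4): no bracket -> illegal
B mobility = 7
-- W to move --
(1,2): flips 1 -> legal
(1,3): flips 1 -> legal
(1,4): flips 1 -> legal
(2,4): flips 1 -> legal
(3,6): no bracket -> illegal
(4,6): flips 1 -> legal
(5,2): flips 1 -> legal
(5,6): flips 3 -> legal
(6,3): no bracket -> illegal
(6,4): flips 1 -> legal
(6,6): flips 1 -> legal
(7,4): no bracket -> illegal
(7,5): flips 3 -> legal
(7,6): flips 3 -> legal
W mobility = 11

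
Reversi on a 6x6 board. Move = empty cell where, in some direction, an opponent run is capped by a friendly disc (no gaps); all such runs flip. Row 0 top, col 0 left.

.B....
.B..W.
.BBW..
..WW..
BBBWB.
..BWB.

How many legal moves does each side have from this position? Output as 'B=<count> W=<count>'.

-- B to move --
(0,3): no bracket -> illegal
(0,4): no bracket -> illegal
(0,5): flips 3 -> legal
(1,2): no bracket -> illegal
(1,3): no bracket -> illegal
(1,5): no bracket -> illegal
(2,4): flips 2 -> legal
(2,5): no bracket -> illegal
(3,1): no bracket -> illegal
(3,4): flips 1 -> legal
B mobility = 3
-- W to move --
(0,0): flips 2 -> legal
(0,2): no bracket -> illegal
(1,0): flips 1 -> legal
(1,2): flips 1 -> legal
(1,3): no bracket -> illegal
(2,0): flips 2 -> legal
(3,0): no bracket -> illegal
(3,1): flips 1 -> legal
(3,4): no bracket -> illegal
(3,5): flips 1 -> legal
(4,5): flips 1 -> legal
(5,0): flips 1 -> legal
(5,1): flips 2 -> legal
(5,5): flips 2 -> legal
W mobility = 10

Answer: B=3 W=10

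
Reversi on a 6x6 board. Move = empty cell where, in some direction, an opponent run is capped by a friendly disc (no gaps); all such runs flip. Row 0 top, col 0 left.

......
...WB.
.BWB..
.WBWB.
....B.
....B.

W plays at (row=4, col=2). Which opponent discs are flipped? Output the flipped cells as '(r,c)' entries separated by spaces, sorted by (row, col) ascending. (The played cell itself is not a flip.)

Dir NW: first cell 'W' (not opp) -> no flip
Dir N: opp run (3,2) capped by W -> flip
Dir NE: first cell 'W' (not opp) -> no flip
Dir W: first cell '.' (not opp) -> no flip
Dir E: first cell '.' (not opp) -> no flip
Dir SW: first cell '.' (not opp) -> no flip
Dir S: first cell '.' (not opp) -> no flip
Dir SE: first cell '.' (not opp) -> no flip

Answer: (3,2)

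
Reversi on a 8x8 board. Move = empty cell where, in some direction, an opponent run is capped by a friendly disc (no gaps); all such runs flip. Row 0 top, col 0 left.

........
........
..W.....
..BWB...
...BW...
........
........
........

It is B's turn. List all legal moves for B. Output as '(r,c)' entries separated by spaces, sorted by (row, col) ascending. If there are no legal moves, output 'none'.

(1,1): no bracket -> illegal
(1,2): flips 1 -> legal
(1,3): no bracket -> illegal
(2,1): no bracket -> illegal
(2,3): flips 1 -> legal
(2,4): no bracket -> illegal
(3,1): no bracket -> illegal
(3,5): no bracket -> illegal
(4,2): no bracket -> illegal
(4,5): flips 1 -> legal
(5,3): no bracket -> illegal
(5,4): flips 1 -> legal
(5,5): no bracket -> illegal

Answer: (1,2) (2,3) (4,5) (5,4)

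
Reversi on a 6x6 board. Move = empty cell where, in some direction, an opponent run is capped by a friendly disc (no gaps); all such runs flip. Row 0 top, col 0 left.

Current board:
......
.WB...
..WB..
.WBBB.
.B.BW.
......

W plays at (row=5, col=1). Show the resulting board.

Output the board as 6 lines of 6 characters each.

Answer: ......
.WB...
..WB..
.WBBB.
.W.BW.
.W....

Derivation:
Place W at (5,1); scan 8 dirs for brackets.
Dir NW: first cell '.' (not opp) -> no flip
Dir N: opp run (4,1) capped by W -> flip
Dir NE: first cell '.' (not opp) -> no flip
Dir W: first cell '.' (not opp) -> no flip
Dir E: first cell '.' (not opp) -> no flip
Dir SW: edge -> no flip
Dir S: edge -> no flip
Dir SE: edge -> no flip
All flips: (4,1)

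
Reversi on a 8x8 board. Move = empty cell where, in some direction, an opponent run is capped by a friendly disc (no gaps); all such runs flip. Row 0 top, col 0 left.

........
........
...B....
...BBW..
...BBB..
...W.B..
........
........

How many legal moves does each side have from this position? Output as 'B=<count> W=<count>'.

Answer: B=5 W=3

Derivation:
-- B to move --
(2,4): no bracket -> illegal
(2,5): flips 1 -> legal
(2,6): flips 1 -> legal
(3,6): flips 1 -> legal
(4,2): no bracket -> illegal
(4,6): no bracket -> illegal
(5,2): no bracket -> illegal
(5,4): no bracket -> illegal
(6,2): flips 1 -> legal
(6,3): flips 1 -> legal
(6,4): no bracket -> illegal
B mobility = 5
-- W to move --
(1,2): no bracket -> illegal
(1,3): flips 3 -> legal
(1,4): no bracket -> illegal
(2,2): no bracket -> illegal
(2,4): no bracket -> illegal
(2,5): no bracket -> illegal
(3,2): flips 2 -> legal
(3,6): no bracket -> illegal
(4,2): no bracket -> illegal
(4,6): no bracket -> illegal
(5,2): no bracket -> illegal
(5,4): no bracket -> illegal
(5,6): no bracket -> illegal
(6,4): no bracket -> illegal
(6,5): flips 2 -> legal
(6,6): no bracket -> illegal
W mobility = 3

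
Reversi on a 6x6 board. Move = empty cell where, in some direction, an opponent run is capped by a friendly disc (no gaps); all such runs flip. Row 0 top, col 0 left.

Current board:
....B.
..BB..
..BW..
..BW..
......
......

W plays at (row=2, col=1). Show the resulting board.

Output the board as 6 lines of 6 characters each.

Answer: ....B.
..BB..
.WWW..
..BW..
......
......

Derivation:
Place W at (2,1); scan 8 dirs for brackets.
Dir NW: first cell '.' (not opp) -> no flip
Dir N: first cell '.' (not opp) -> no flip
Dir NE: opp run (1,2), next='.' -> no flip
Dir W: first cell '.' (not opp) -> no flip
Dir E: opp run (2,2) capped by W -> flip
Dir SW: first cell '.' (not opp) -> no flip
Dir S: first cell '.' (not opp) -> no flip
Dir SE: opp run (3,2), next='.' -> no flip
All flips: (2,2)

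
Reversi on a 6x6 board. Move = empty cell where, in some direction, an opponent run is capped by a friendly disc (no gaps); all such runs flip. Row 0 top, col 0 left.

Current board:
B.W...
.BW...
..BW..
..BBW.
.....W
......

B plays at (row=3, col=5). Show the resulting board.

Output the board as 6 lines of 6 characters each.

Place B at (3,5); scan 8 dirs for brackets.
Dir NW: first cell '.' (not opp) -> no flip
Dir N: first cell '.' (not opp) -> no flip
Dir NE: edge -> no flip
Dir W: opp run (3,4) capped by B -> flip
Dir E: edge -> no flip
Dir SW: first cell '.' (not opp) -> no flip
Dir S: opp run (4,5), next='.' -> no flip
Dir SE: edge -> no flip
All flips: (3,4)

Answer: B.W...
.BW...
..BW..
..BBBB
.....W
......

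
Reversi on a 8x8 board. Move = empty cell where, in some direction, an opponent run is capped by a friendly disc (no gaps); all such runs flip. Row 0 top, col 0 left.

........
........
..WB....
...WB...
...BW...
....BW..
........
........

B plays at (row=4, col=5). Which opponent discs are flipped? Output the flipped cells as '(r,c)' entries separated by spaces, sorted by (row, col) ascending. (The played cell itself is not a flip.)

Dir NW: first cell 'B' (not opp) -> no flip
Dir N: first cell '.' (not opp) -> no flip
Dir NE: first cell '.' (not opp) -> no flip
Dir W: opp run (4,4) capped by B -> flip
Dir E: first cell '.' (not opp) -> no flip
Dir SW: first cell 'B' (not opp) -> no flip
Dir S: opp run (5,5), next='.' -> no flip
Dir SE: first cell '.' (not opp) -> no flip

Answer: (4,4)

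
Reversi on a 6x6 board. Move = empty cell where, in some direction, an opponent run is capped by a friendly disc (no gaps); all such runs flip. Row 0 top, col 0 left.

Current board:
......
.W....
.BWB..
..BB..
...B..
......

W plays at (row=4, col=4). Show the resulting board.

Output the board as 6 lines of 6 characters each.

Place W at (4,4); scan 8 dirs for brackets.
Dir NW: opp run (3,3) capped by W -> flip
Dir N: first cell '.' (not opp) -> no flip
Dir NE: first cell '.' (not opp) -> no flip
Dir W: opp run (4,3), next='.' -> no flip
Dir E: first cell '.' (not opp) -> no flip
Dir SW: first cell '.' (not opp) -> no flip
Dir S: first cell '.' (not opp) -> no flip
Dir SE: first cell '.' (not opp) -> no flip
All flips: (3,3)

Answer: ......
.W....
.BWB..
..BW..
...BW.
......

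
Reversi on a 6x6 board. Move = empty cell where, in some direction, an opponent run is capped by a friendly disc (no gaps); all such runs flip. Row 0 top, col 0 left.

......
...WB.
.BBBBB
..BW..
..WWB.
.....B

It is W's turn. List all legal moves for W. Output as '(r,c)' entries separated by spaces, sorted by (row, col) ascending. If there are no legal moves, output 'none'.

Answer: (1,0) (1,1) (1,2) (1,5) (3,1) (3,5) (4,5)

Derivation:
(0,3): no bracket -> illegal
(0,4): no bracket -> illegal
(0,5): no bracket -> illegal
(1,0): flips 2 -> legal
(1,1): flips 1 -> legal
(1,2): flips 2 -> legal
(1,5): flips 2 -> legal
(2,0): no bracket -> illegal
(3,0): no bracket -> illegal
(3,1): flips 2 -> legal
(3,4): no bracket -> illegal
(3,5): flips 1 -> legal
(4,1): no bracket -> illegal
(4,5): flips 1 -> legal
(5,3): no bracket -> illegal
(5,4): no bracket -> illegal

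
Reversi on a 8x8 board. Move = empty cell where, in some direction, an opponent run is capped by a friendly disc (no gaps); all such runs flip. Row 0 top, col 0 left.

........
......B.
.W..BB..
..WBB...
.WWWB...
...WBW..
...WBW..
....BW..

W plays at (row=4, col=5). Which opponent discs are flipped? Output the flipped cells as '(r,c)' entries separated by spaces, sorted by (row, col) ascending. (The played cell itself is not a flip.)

Answer: (4,4) (5,4)

Derivation:
Dir NW: opp run (3,4), next='.' -> no flip
Dir N: first cell '.' (not opp) -> no flip
Dir NE: first cell '.' (not opp) -> no flip
Dir W: opp run (4,4) capped by W -> flip
Dir E: first cell '.' (not opp) -> no flip
Dir SW: opp run (5,4) capped by W -> flip
Dir S: first cell 'W' (not opp) -> no flip
Dir SE: first cell '.' (not opp) -> no flip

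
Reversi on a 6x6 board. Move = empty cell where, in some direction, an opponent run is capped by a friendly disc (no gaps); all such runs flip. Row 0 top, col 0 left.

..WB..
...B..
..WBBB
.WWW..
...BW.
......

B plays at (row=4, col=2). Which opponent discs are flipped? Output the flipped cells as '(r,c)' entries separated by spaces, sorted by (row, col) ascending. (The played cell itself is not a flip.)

Answer: (3,3)

Derivation:
Dir NW: opp run (3,1), next='.' -> no flip
Dir N: opp run (3,2) (2,2), next='.' -> no flip
Dir NE: opp run (3,3) capped by B -> flip
Dir W: first cell '.' (not opp) -> no flip
Dir E: first cell 'B' (not opp) -> no flip
Dir SW: first cell '.' (not opp) -> no flip
Dir S: first cell '.' (not opp) -> no flip
Dir SE: first cell '.' (not opp) -> no flip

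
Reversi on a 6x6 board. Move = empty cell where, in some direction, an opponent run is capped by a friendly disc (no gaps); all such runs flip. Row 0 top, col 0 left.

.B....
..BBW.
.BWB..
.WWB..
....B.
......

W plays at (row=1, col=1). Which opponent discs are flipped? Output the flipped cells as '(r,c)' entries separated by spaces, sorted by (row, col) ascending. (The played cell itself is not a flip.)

Dir NW: first cell '.' (not opp) -> no flip
Dir N: opp run (0,1), next=edge -> no flip
Dir NE: first cell '.' (not opp) -> no flip
Dir W: first cell '.' (not opp) -> no flip
Dir E: opp run (1,2) (1,3) capped by W -> flip
Dir SW: first cell '.' (not opp) -> no flip
Dir S: opp run (2,1) capped by W -> flip
Dir SE: first cell 'W' (not opp) -> no flip

Answer: (1,2) (1,3) (2,1)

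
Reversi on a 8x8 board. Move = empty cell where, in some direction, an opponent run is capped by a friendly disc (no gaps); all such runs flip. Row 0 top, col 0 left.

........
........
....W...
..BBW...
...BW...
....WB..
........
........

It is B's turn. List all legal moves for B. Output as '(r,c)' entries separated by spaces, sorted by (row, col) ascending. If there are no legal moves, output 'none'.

(1,3): no bracket -> illegal
(1,4): no bracket -> illegal
(1,5): flips 1 -> legal
(2,3): no bracket -> illegal
(2,5): flips 1 -> legal
(3,5): flips 1 -> legal
(4,5): flips 1 -> legal
(5,3): flips 1 -> legal
(6,3): no bracket -> illegal
(6,4): no bracket -> illegal
(6,5): flips 1 -> legal

Answer: (1,5) (2,5) (3,5) (4,5) (5,3) (6,5)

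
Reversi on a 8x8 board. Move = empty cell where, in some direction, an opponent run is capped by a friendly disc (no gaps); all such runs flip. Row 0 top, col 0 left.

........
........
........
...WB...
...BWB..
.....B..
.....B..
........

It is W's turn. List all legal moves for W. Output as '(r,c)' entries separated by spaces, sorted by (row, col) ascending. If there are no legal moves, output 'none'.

Answer: (2,4) (3,5) (4,2) (4,6) (5,3) (6,6)

Derivation:
(2,3): no bracket -> illegal
(2,4): flips 1 -> legal
(2,5): no bracket -> illegal
(3,2): no bracket -> illegal
(3,5): flips 1 -> legal
(3,6): no bracket -> illegal
(4,2): flips 1 -> legal
(4,6): flips 1 -> legal
(5,2): no bracket -> illegal
(5,3): flips 1 -> legal
(5,4): no bracket -> illegal
(5,6): no bracket -> illegal
(6,4): no bracket -> illegal
(6,6): flips 1 -> legal
(7,4): no bracket -> illegal
(7,5): no bracket -> illegal
(7,6): no bracket -> illegal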